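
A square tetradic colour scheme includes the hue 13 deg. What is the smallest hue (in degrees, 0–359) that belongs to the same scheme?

13°

A square tetradic scheme places four hues every 90°.
The full set through 13° is {13°, 103°, 193°, 283°}.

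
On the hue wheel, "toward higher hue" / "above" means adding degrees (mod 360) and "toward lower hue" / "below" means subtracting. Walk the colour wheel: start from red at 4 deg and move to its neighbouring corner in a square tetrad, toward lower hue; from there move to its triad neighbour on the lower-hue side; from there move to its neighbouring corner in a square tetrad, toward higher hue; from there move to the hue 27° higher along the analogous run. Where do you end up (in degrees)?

4 − 90 = -86 → -86 + 360 = 274°   (square ↓)
274 − 120 = 154°   (triadic ↓)
154 + 90 = 244°   (square ↑)
244 + 27 = 271°   (analog 27° ↑)

271°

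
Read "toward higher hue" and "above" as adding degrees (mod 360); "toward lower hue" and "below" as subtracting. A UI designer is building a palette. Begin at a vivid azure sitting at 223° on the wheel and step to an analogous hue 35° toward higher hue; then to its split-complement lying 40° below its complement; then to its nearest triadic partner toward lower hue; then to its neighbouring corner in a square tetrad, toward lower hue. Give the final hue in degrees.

+35° (analog 35° ↑): 223 + 35 = 258°
+140° (split-comp 40° ↓): 258 + 140 = 398 → 398 − 360 = 38°
−120° (triadic ↓): 38 − 120 = -82 → -82 + 360 = 278°
−90° (square ↓): 278 − 90 = 188°

188°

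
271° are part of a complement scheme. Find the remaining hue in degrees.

The complement sits 180° across the wheel.
The full set through 271° is {91°, 271°}.
Given {271°}, the missing hue is 91°.

91°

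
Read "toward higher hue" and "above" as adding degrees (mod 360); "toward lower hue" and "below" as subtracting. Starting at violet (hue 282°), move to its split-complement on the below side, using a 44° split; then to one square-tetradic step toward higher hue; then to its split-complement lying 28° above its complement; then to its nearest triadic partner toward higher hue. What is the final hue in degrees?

split-comp 44° ↓ +136°: 282 + 136 = 418 → 418 − 360 = 58°
square ↑ +90°: 58 + 90 = 148°
split-comp 28° ↑ +208°: 148 + 208 = 356°
triadic ↑ +120°: 356 + 120 = 476 → 476 − 360 = 116°

116°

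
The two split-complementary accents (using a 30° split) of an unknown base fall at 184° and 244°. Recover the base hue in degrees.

34°

The accents sit 30° either side of the complement, so the complement is their short-arc midpoint on the wheel.
Short-arc midpoint of 184° and 244°: 214°.
Base is 180° from the complement: 214 − 180 = 34°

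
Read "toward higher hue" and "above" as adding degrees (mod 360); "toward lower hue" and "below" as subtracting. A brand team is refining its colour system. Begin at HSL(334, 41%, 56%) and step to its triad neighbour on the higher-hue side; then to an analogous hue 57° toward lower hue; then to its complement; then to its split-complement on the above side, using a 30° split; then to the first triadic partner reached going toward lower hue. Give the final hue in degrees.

+120° (triadic ↑): 334 + 120 = 454 → 454 − 360 = 94°
−57° (analog 57° ↓): 94 − 57 = 37°
+180° (complement): 37 + 180 = 217°
+210° (split-comp 30° ↑): 217 + 210 = 427 → 427 − 360 = 67°
−120° (triadic ↓): 67 − 120 = -53 → -53 + 360 = 307°

307°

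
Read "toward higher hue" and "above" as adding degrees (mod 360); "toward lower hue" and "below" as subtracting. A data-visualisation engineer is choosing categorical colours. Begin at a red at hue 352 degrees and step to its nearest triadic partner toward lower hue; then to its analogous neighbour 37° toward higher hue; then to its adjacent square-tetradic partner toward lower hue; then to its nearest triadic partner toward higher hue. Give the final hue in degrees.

−120° (triadic ↓): 352 − 120 = 232°
+37° (analog 37° ↑): 232 + 37 = 269°
−90° (square ↓): 269 − 90 = 179°
+120° (triadic ↑): 179 + 120 = 299°

299°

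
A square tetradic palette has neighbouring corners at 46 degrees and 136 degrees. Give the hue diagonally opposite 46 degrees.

A square tetradic scheme places four hues 90° apart; opposite corners are 180° apart.
46 + 180 = 226°

226°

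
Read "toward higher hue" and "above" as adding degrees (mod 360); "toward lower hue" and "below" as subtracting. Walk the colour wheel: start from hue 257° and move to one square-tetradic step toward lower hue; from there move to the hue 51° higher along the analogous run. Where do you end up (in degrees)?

−90° (square ↓): 257 − 90 = 167°
+51° (analog 51° ↑): 167 + 51 = 218°

218°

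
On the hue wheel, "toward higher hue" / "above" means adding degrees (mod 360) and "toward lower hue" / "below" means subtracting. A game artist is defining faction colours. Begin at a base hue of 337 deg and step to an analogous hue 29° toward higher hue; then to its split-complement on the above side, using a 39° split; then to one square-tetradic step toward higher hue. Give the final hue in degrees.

315°

337 + 29 = 366 → 366 − 360 = 6°   (analog 29° ↑)
6 + 219 = 225°   (split-comp 39° ↑)
225 + 90 = 315°   (square ↑)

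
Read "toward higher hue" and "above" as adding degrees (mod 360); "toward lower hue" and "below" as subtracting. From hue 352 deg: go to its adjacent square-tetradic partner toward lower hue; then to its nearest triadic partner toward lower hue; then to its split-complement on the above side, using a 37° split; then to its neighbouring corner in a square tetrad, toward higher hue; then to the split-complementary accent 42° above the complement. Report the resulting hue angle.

311°

−90° (square ↓): 352 − 90 = 262°
−120° (triadic ↓): 262 − 120 = 142°
+217° (split-comp 37° ↑): 142 + 217 = 359°
+90° (square ↑): 359 + 90 = 449 → 449 − 360 = 89°
+222° (split-comp 42° ↑): 89 + 222 = 311°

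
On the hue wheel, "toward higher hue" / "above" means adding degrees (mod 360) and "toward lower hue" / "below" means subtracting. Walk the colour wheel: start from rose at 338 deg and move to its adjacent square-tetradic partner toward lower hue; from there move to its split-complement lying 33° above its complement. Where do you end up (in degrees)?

338 − 90 = 248°   (square ↓)
248 + 213 = 461 → 461 − 360 = 101°   (split-comp 33° ↑)

101°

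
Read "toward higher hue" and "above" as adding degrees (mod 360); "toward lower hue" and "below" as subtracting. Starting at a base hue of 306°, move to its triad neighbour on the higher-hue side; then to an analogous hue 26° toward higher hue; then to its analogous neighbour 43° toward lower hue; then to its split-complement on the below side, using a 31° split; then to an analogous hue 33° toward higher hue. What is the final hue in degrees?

231°

triadic ↑ +120°: 306 + 120 = 426 → 426 − 360 = 66°
analog 26° ↑ +26°: 66 + 26 = 92°
analog 43° ↓ −43°: 92 − 43 = 49°
split-comp 31° ↓ +149°: 49 + 149 = 198°
analog 33° ↑ +33°: 198 + 33 = 231°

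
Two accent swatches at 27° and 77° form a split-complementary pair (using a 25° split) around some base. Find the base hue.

232°

The accents sit 25° either side of the complement, so the complement is their short-arc midpoint on the wheel.
Short-arc midpoint of 27° and 77°: 52°.
Base is 180° from the complement: 52 − 180 = -128 → -128 + 360 = 232°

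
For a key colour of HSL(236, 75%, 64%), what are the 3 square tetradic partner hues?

326°, 56° and 146°

A square tetradic scheme places four hues every 90°.
236 + 90 = 326°
236 + 180 = 416 → 416 − 360 = 56°
236 + 270 = 506 → 506 − 360 = 146°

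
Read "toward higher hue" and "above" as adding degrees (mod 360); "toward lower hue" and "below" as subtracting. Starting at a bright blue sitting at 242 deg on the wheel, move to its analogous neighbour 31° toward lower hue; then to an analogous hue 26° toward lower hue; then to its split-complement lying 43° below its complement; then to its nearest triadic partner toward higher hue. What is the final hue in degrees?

242 − 31 = 211°   (analog 31° ↓)
211 − 26 = 185°   (analog 26° ↓)
185 + 137 = 322°   (split-comp 43° ↓)
322 + 120 = 442 → 442 − 360 = 82°   (triadic ↑)

82°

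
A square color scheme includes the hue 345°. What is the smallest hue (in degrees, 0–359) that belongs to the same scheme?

75°

A square tetradic scheme places four hues every 90°.
The full set through 345° is {75°, 165°, 255°, 345°}.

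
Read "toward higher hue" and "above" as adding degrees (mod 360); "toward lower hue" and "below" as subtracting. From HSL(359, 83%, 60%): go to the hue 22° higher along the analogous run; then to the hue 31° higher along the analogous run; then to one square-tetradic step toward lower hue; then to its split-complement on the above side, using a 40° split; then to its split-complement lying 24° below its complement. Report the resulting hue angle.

analog 22° ↑ +22°: 359 + 22 = 381 → 381 − 360 = 21°
analog 31° ↑ +31°: 21 + 31 = 52°
square ↓ −90°: 52 − 90 = -38 → -38 + 360 = 322°
split-comp 40° ↑ +220°: 322 + 220 = 542 → 542 − 360 = 182°
split-comp 24° ↓ +156°: 182 + 156 = 338°

338°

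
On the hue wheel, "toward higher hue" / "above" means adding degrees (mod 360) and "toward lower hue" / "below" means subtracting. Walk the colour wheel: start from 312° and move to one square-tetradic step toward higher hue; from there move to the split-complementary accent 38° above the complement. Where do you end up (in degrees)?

312 + 90 = 402 → 402 − 360 = 42°   (square ↑)
42 + 218 = 260°   (split-comp 38° ↑)

260°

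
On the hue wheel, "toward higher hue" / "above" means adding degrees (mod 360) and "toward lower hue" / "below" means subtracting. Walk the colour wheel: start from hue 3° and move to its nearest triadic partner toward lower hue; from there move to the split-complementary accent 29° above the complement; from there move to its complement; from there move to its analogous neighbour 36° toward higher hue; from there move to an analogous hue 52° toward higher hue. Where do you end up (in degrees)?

0°

−120° (triadic ↓): 3 − 120 = -117 → -117 + 360 = 243°
+209° (split-comp 29° ↑): 243 + 209 = 452 → 452 − 360 = 92°
+180° (complement): 92 + 180 = 272°
+36° (analog 36° ↑): 272 + 36 = 308°
+52° (analog 52° ↑): 308 + 52 = 360 → 360 − 360 = 0°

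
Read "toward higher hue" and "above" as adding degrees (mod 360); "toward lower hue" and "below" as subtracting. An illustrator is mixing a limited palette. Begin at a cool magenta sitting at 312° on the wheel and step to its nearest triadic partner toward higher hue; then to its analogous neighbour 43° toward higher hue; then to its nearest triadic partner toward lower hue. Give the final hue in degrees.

355°

312 + 120 = 432 → 432 − 360 = 72°   (triadic ↑)
72 + 43 = 115°   (analog 43° ↑)
115 − 120 = -5 → -5 + 360 = 355°   (triadic ↓)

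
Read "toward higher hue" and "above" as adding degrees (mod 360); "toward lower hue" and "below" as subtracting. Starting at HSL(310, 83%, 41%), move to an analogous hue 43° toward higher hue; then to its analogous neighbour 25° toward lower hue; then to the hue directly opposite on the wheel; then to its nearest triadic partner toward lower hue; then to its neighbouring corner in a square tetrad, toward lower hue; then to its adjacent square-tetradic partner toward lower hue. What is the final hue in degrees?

208°

analog 43° ↑ +43°: 310 + 43 = 353°
analog 25° ↓ −25°: 353 − 25 = 328°
complement +180°: 328 + 180 = 508 → 508 − 360 = 148°
triadic ↓ −120°: 148 − 120 = 28°
square ↓ −90°: 28 − 90 = -62 → -62 + 360 = 298°
square ↓ −90°: 298 − 90 = 208°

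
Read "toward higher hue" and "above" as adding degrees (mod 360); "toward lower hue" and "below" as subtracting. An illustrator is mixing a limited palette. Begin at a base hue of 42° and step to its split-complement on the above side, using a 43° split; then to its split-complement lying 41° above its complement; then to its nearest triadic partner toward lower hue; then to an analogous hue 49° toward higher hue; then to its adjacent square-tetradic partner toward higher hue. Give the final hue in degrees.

split-comp 43° ↑ +223°: 42 + 223 = 265°
split-comp 41° ↑ +221°: 265 + 221 = 486 → 486 − 360 = 126°
triadic ↓ −120°: 126 − 120 = 6°
analog 49° ↑ +49°: 6 + 49 = 55°
square ↑ +90°: 55 + 90 = 145°

145°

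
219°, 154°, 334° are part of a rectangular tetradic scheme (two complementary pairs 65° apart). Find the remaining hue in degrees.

A rectangular tetradic uses two complementary pairs 65° apart: offsets 0°, 65°, 180°, 245°.
Among {154°, 219°, 334°}, 154° and 334° are a 180° pair.
The remaining hue 219° needs its own complement: 219 + 180 = 399 → 399 − 360 = 39°

39°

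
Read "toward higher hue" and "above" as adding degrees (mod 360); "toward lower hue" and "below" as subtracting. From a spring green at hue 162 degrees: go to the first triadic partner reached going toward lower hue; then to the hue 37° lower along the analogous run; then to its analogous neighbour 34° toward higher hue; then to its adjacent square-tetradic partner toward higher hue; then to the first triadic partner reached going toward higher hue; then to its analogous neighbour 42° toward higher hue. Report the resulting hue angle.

291°

162 − 120 = 42°   (triadic ↓)
42 − 37 = 5°   (analog 37° ↓)
5 + 34 = 39°   (analog 34° ↑)
39 + 90 = 129°   (square ↑)
129 + 120 = 249°   (triadic ↑)
249 + 42 = 291°   (analog 42° ↑)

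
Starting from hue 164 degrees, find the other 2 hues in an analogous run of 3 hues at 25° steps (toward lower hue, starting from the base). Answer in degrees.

Analogous hues sit every 25° along the wheel.
164 − 25 = 139°
164 − 50 = 114°

139° and 114°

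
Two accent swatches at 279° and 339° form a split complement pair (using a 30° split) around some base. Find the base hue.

129°

The accents sit 30° either side of the complement, so the complement is their short-arc midpoint on the wheel.
Short-arc midpoint of 279° and 339°: 309°.
Base is 180° from the complement: 309 − 180 = 129°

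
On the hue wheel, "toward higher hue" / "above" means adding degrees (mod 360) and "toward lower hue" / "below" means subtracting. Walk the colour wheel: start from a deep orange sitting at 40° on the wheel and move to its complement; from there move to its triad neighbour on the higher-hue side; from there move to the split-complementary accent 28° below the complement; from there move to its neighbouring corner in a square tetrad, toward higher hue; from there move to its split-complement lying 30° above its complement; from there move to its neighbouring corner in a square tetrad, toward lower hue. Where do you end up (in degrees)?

342°

complement +180°: 40 + 180 = 220°
triadic ↑ +120°: 220 + 120 = 340°
split-comp 28° ↓ +152°: 340 + 152 = 492 → 492 − 360 = 132°
square ↑ +90°: 132 + 90 = 222°
split-comp 30° ↑ +210°: 222 + 210 = 432 → 432 − 360 = 72°
square ↓ −90°: 72 − 90 = -18 → -18 + 360 = 342°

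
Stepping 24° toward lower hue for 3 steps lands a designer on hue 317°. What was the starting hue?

29°

3 steps of 24° (toward lower hue) give a net shift of −72°.
Start = end − shift: 317 + 72 = 389 → 389 − 360 = 29°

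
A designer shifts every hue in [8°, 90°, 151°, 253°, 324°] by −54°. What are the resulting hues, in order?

8 − 54 = -46 → -46 + 360 = 314°
90 − 54 = 36°
151 − 54 = 97°
253 − 54 = 199°
324 − 54 = 270°

314°, 36°, 97°, 199°, 270°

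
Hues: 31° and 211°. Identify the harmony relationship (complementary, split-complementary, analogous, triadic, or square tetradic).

complementary

Sort the hues: 31°, 211°.
Successive gaps around the wheel: 180°, 180°.
Two hues 180° apart are complementary.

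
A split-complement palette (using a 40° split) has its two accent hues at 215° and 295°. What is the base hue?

75°

The accents sit 40° either side of the complement, so the complement is their short-arc midpoint on the wheel.
Short-arc midpoint of 215° and 295°: 255°.
Base is 180° from the complement: 255 − 180 = 75°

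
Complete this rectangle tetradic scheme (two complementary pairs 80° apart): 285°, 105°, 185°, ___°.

A rectangular tetradic uses two complementary pairs 80° apart: offsets 0°, 80°, 180°, 260°.
Among {105°, 185°, 285°}, 285° and 105° are a 180° pair.
The remaining hue 185° needs its own complement: 185 + 180 = 365 → 365 − 360 = 5°

5°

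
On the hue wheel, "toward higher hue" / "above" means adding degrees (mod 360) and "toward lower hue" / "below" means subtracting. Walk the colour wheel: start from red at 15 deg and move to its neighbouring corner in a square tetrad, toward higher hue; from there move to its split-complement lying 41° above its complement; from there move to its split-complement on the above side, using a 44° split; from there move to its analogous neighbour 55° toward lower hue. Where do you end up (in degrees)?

square ↑ +90°: 15 + 90 = 105°
split-comp 41° ↑ +221°: 105 + 221 = 326°
split-comp 44° ↑ +224°: 326 + 224 = 550 → 550 − 360 = 190°
analog 55° ↓ −55°: 190 − 55 = 135°

135°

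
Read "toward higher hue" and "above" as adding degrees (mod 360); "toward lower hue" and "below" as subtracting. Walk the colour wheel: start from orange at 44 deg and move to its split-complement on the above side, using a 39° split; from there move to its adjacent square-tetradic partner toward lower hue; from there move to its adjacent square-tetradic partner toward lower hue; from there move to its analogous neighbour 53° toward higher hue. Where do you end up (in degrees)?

split-comp 39° ↑ +219°: 44 + 219 = 263°
square ↓ −90°: 263 − 90 = 173°
square ↓ −90°: 173 − 90 = 83°
analog 53° ↑ +53°: 83 + 53 = 136°

136°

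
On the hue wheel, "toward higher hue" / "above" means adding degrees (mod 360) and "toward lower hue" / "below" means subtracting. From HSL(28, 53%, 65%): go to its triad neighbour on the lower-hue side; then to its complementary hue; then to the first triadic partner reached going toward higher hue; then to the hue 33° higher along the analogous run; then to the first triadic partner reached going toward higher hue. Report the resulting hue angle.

1°

triadic ↓ −120°: 28 − 120 = -92 → -92 + 360 = 268°
complement +180°: 268 + 180 = 448 → 448 − 360 = 88°
triadic ↑ +120°: 88 + 120 = 208°
analog 33° ↑ +33°: 208 + 33 = 241°
triadic ↑ +120°: 241 + 120 = 361 → 361 − 360 = 1°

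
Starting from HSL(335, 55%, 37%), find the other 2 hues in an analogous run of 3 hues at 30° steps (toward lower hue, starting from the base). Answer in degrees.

Analogous hues sit every 30° along the wheel.
335 − 30 = 305°
335 − 60 = 275°

305° and 275°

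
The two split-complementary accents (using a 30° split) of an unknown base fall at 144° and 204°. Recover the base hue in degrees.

The accents sit 30° either side of the complement, so the complement is their short-arc midpoint on the wheel.
Short-arc midpoint of 144° and 204°: 174°.
Base is 180° from the complement: 174 − 180 = -6 → -6 + 360 = 354°

354°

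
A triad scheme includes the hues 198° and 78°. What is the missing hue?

318°

A triad places three hues 120° apart.
The full set through 78° is {78°, 198°, 318°}.
Given {78°, 198°}, the missing hue is 318°.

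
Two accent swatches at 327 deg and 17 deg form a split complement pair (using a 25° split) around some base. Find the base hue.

172°

The accents sit 25° either side of the complement, so the complement is their short-arc midpoint on the wheel.
Short-arc midpoint of 327° and 17°: 352°.
Base is 180° from the complement: 352 − 180 = 172°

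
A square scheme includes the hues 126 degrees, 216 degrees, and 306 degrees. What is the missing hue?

A square tetradic scheme places four hues every 90°.
The full set through 126° is {36°, 126°, 216°, 306°}.
Given {126°, 216°, 306°}, the missing hue is 36°.

36°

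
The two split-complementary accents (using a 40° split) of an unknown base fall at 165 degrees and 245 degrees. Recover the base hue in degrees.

The accents sit 40° either side of the complement, so the complement is their short-arc midpoint on the wheel.
Short-arc midpoint of 165° and 245°: 205°.
Base is 180° from the complement: 205 − 180 = 25°

25°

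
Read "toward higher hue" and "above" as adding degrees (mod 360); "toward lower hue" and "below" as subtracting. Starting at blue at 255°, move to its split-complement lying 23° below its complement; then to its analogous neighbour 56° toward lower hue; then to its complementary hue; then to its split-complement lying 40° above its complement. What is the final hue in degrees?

255 + 157 = 412 → 412 − 360 = 52°   (split-comp 23° ↓)
52 − 56 = -4 → -4 + 360 = 356°   (analog 56° ↓)
356 + 180 = 536 → 536 − 360 = 176°   (complement)
176 + 220 = 396 → 396 − 360 = 36°   (split-comp 40° ↑)

36°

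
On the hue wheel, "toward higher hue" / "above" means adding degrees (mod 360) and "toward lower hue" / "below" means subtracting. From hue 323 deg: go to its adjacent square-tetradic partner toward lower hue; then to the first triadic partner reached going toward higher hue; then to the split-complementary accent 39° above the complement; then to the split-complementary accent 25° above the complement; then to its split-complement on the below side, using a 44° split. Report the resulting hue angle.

193°

−90° (square ↓): 323 − 90 = 233°
+120° (triadic ↑): 233 + 120 = 353°
+219° (split-comp 39° ↑): 353 + 219 = 572 → 572 − 360 = 212°
+205° (split-comp 25° ↑): 212 + 205 = 417 → 417 − 360 = 57°
+136° (split-comp 44° ↓): 57 + 136 = 193°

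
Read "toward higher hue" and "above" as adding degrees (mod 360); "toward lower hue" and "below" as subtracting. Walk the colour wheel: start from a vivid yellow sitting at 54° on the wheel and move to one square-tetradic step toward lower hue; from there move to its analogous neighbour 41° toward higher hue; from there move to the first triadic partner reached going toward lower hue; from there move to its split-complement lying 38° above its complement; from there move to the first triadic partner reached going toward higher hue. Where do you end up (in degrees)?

223°

square ↓ −90°: 54 − 90 = -36 → -36 + 360 = 324°
analog 41° ↑ +41°: 324 + 41 = 365 → 365 − 360 = 5°
triadic ↓ −120°: 5 − 120 = -115 → -115 + 360 = 245°
split-comp 38° ↑ +218°: 245 + 218 = 463 → 463 − 360 = 103°
triadic ↑ +120°: 103 + 120 = 223°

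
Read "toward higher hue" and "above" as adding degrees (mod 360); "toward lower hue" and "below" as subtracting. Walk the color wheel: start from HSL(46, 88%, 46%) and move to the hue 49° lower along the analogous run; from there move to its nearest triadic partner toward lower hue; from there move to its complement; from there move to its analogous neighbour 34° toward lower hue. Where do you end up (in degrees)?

analog 49° ↓ −49°: 46 − 49 = -3 → -3 + 360 = 357°
triadic ↓ −120°: 357 − 120 = 237°
complement +180°: 237 + 180 = 417 → 417 − 360 = 57°
analog 34° ↓ −34°: 57 − 34 = 23°

23°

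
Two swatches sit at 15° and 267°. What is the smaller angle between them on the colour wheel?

|15 − 267| = 252.
The shorter arc is 360 − 252 = 108°.

108°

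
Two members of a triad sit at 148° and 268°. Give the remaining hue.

28°

A triad spaces three hues 120° apart.
The full set is {28°, 148°, 268°}.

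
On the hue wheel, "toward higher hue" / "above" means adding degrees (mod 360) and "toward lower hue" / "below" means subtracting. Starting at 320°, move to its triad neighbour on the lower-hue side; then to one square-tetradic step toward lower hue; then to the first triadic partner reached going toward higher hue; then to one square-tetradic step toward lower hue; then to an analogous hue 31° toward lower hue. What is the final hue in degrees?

109°

320 − 120 = 200°   (triadic ↓)
200 − 90 = 110°   (square ↓)
110 + 120 = 230°   (triadic ↑)
230 − 90 = 140°   (square ↓)
140 − 31 = 109°   (analog 31° ↓)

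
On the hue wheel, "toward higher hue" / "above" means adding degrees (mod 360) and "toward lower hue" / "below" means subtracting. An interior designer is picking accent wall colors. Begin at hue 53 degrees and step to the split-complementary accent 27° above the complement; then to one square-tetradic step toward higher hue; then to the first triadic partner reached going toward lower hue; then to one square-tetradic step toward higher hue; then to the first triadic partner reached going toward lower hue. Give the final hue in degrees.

200°

53 + 207 = 260°   (split-comp 27° ↑)
260 + 90 = 350°   (square ↑)
350 − 120 = 230°   (triadic ↓)
230 + 90 = 320°   (square ↑)
320 − 120 = 200°   (triadic ↓)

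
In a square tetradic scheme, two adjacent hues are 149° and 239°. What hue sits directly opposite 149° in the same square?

329°

A square tetradic scheme places four hues 90° apart; opposite corners are 180° apart.
149 + 180 = 329°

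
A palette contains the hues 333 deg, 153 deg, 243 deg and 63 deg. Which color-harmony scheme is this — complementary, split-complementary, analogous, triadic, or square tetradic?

square tetradic

Sort the hues: 63°, 153°, 243°, 333°.
Successive gaps around the wheel: 90°, 90°, 90°, 90°.
Four hues every 90° form a square tetradic scheme.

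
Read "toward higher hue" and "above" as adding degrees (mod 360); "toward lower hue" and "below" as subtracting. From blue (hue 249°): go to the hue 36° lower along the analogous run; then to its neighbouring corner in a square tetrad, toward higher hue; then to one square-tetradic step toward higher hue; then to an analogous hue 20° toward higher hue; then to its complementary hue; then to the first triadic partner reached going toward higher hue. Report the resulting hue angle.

−36° (analog 36° ↓): 249 − 36 = 213°
+90° (square ↑): 213 + 90 = 303°
+90° (square ↑): 303 + 90 = 393 → 393 − 360 = 33°
+20° (analog 20° ↑): 33 + 20 = 53°
+180° (complement): 53 + 180 = 233°
+120° (triadic ↑): 233 + 120 = 353°

353°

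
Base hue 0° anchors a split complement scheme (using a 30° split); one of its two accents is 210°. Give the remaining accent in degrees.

150°

Split-complementary hues sit 30° either side of the complement.
Complement of the base 0°: 0 + 180 = 180°
The given accent 210° is 30° one side of 180°; the other accent sits 30° the other side: 180 − 30 = 150°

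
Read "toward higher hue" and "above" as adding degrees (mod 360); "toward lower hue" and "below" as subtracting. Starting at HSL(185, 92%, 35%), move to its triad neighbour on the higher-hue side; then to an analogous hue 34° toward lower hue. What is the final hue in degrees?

271°

185 + 120 = 305°   (triadic ↑)
305 − 34 = 271°   (analog 34° ↓)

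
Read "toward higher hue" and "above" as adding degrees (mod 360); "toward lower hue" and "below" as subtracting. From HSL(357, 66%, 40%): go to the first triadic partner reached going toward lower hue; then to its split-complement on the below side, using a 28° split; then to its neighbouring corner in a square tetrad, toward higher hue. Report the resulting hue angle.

119°

357 − 120 = 237°   (triadic ↓)
237 + 152 = 389 → 389 − 360 = 29°   (split-comp 28° ↓)
29 + 90 = 119°   (square ↑)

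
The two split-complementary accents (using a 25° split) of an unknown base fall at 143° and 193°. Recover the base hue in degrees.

348°

The accents sit 25° either side of the complement, so the complement is their short-arc midpoint on the wheel.
Short-arc midpoint of 143° and 193°: 168°.
Base is 180° from the complement: 168 − 180 = -12 → -12 + 360 = 348°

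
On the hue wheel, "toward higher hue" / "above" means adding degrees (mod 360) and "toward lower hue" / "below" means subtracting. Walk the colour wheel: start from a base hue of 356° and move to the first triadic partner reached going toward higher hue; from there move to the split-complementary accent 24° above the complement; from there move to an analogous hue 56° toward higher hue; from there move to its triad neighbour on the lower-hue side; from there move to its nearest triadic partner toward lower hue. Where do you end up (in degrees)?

356 + 120 = 476 → 476 − 360 = 116°   (triadic ↑)
116 + 204 = 320°   (split-comp 24° ↑)
320 + 56 = 376 → 376 − 360 = 16°   (analog 56° ↑)
16 − 120 = -104 → -104 + 360 = 256°   (triadic ↓)
256 − 120 = 136°   (triadic ↓)

136°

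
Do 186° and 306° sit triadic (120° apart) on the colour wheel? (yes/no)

Angular distance: |186 − 306| = 120 = 120°.
Triadic (120° apart) requires 120°.

yes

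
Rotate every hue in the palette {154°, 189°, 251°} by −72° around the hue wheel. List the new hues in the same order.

154 − 72 = 82°
189 − 72 = 117°
251 − 72 = 179°

82°, 117°, 179°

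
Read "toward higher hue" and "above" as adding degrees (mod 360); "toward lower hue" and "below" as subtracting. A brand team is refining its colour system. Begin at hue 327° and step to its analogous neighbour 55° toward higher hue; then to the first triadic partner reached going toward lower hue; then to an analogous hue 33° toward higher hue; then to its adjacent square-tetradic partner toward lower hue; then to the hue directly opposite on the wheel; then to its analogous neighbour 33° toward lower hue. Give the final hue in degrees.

+55° (analog 55° ↑): 327 + 55 = 382 → 382 − 360 = 22°
−120° (triadic ↓): 22 − 120 = -98 → -98 + 360 = 262°
+33° (analog 33° ↑): 262 + 33 = 295°
−90° (square ↓): 295 − 90 = 205°
+180° (complement): 205 + 180 = 385 → 385 − 360 = 25°
−33° (analog 33° ↓): 25 − 33 = -8 → -8 + 360 = 352°

352°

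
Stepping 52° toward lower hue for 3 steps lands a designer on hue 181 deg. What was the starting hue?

3 steps of 52° (toward lower hue) give a net shift of −156°.
Start = end − shift: 181 + 156 = 337°

337°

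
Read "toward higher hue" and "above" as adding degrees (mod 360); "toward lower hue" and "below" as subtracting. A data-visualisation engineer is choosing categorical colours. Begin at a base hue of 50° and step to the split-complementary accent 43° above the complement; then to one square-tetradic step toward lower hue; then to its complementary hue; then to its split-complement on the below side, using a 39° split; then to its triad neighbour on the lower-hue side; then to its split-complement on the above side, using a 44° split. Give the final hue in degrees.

248°

split-comp 43° ↑ +223°: 50 + 223 = 273°
square ↓ −90°: 273 − 90 = 183°
complement +180°: 183 + 180 = 363 → 363 − 360 = 3°
split-comp 39° ↓ +141°: 3 + 141 = 144°
triadic ↓ −120°: 144 − 120 = 24°
split-comp 44° ↑ +224°: 24 + 224 = 248°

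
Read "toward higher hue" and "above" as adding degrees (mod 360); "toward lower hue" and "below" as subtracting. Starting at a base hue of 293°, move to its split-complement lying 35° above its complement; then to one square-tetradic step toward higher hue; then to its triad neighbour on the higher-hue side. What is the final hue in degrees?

split-comp 35° ↑ +215°: 293 + 215 = 508 → 508 − 360 = 148°
square ↑ +90°: 148 + 90 = 238°
triadic ↑ +120°: 238 + 120 = 358°

358°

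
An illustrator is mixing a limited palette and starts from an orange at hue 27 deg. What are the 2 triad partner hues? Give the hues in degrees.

147° and 267°

A triad places three hues 120° apart.
27 + 120 = 147°
27 + 240 = 267°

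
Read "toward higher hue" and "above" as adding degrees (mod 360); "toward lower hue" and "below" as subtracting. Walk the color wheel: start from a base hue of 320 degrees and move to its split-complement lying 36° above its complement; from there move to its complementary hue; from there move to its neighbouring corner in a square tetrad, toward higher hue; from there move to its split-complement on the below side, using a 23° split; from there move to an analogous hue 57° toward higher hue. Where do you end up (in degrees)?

300°

split-comp 36° ↑ +216°: 320 + 216 = 536 → 536 − 360 = 176°
complement +180°: 176 + 180 = 356°
square ↑ +90°: 356 + 90 = 446 → 446 − 360 = 86°
split-comp 23° ↓ +157°: 86 + 157 = 243°
analog 57° ↑ +57°: 243 + 57 = 300°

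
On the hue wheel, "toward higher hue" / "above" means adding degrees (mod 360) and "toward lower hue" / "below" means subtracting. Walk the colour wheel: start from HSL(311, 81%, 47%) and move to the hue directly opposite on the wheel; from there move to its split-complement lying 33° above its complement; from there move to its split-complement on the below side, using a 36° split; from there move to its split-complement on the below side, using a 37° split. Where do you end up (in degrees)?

271°

complement +180°: 311 + 180 = 491 → 491 − 360 = 131°
split-comp 33° ↑ +213°: 131 + 213 = 344°
split-comp 36° ↓ +144°: 344 + 144 = 488 → 488 − 360 = 128°
split-comp 37° ↓ +143°: 128 + 143 = 271°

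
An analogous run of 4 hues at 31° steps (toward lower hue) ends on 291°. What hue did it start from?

3 steps of 31° (toward lower hue) give a net shift of −93°.
Start = end − shift: 291 + 93 = 384 → 384 − 360 = 24°

24°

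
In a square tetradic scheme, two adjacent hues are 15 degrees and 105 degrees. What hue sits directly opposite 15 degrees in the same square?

195°

A square tetradic scheme places four hues 90° apart; opposite corners are 180° apart.
15 + 180 = 195°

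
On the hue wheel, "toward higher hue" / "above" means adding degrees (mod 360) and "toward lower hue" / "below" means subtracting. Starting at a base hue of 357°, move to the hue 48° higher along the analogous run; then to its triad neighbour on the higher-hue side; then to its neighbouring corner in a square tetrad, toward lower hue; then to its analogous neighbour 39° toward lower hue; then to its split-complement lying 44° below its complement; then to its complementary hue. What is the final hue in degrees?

analog 48° ↑ +48°: 357 + 48 = 405 → 405 − 360 = 45°
triadic ↑ +120°: 45 + 120 = 165°
square ↓ −90°: 165 − 90 = 75°
analog 39° ↓ −39°: 75 − 39 = 36°
split-comp 44° ↓ +136°: 36 + 136 = 172°
complement +180°: 172 + 180 = 352°

352°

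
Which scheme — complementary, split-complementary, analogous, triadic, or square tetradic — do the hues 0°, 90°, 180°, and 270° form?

Sort the hues: 0°, 90°, 180°, 270°.
Successive gaps around the wheel: 90°, 90°, 90°, 90°.
Four hues every 90° form a square tetradic scheme.

square tetradic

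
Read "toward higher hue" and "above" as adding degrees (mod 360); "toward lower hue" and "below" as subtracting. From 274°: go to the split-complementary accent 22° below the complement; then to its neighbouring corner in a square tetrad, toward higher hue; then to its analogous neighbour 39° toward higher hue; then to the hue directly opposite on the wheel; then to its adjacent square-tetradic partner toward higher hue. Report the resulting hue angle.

111°

split-comp 22° ↓ +158°: 274 + 158 = 432 → 432 − 360 = 72°
square ↑ +90°: 72 + 90 = 162°
analog 39° ↑ +39°: 162 + 39 = 201°
complement +180°: 201 + 180 = 381 → 381 − 360 = 21°
square ↑ +90°: 21 + 90 = 111°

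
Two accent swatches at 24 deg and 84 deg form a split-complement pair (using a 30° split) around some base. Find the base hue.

The accents sit 30° either side of the complement, so the complement is their short-arc midpoint on the wheel.
Short-arc midpoint of 24° and 84°: 54°.
Base is 180° from the complement: 54 − 180 = -126 → -126 + 360 = 234°

234°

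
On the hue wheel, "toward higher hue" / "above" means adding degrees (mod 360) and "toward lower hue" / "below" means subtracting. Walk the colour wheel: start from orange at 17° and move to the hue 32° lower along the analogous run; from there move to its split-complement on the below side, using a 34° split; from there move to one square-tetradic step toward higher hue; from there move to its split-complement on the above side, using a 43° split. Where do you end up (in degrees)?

84°

−32° (analog 32° ↓): 17 − 32 = -15 → -15 + 360 = 345°
+146° (split-comp 34° ↓): 345 + 146 = 491 → 491 − 360 = 131°
+90° (square ↑): 131 + 90 = 221°
+223° (split-comp 43° ↑): 221 + 223 = 444 → 444 − 360 = 84°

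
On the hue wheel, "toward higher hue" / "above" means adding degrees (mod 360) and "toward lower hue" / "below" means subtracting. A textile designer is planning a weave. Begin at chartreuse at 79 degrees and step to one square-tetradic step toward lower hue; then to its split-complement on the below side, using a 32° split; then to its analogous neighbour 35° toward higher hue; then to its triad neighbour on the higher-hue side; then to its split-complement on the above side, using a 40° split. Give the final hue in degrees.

152°

square ↓ −90°: 79 − 90 = -11 → -11 + 360 = 349°
split-comp 32° ↓ +148°: 349 + 148 = 497 → 497 − 360 = 137°
analog 35° ↑ +35°: 137 + 35 = 172°
triadic ↑ +120°: 172 + 120 = 292°
split-comp 40° ↑ +220°: 292 + 220 = 512 → 512 − 360 = 152°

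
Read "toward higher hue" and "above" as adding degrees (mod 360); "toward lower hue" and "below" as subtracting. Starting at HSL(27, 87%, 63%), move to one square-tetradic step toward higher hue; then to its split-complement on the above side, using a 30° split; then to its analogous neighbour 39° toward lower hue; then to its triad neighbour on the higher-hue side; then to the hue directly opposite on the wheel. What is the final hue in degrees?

27 + 90 = 117°   (square ↑)
117 + 210 = 327°   (split-comp 30° ↑)
327 − 39 = 288°   (analog 39° ↓)
288 + 120 = 408 → 408 − 360 = 48°   (triadic ↑)
48 + 180 = 228°   (complement)

228°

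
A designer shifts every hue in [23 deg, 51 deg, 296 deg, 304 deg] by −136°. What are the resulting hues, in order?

23 − 136 = -113 → -113 + 360 = 247°
51 − 136 = -85 → -85 + 360 = 275°
296 − 136 = 160°
304 − 136 = 168°

247°, 275°, 160°, 168°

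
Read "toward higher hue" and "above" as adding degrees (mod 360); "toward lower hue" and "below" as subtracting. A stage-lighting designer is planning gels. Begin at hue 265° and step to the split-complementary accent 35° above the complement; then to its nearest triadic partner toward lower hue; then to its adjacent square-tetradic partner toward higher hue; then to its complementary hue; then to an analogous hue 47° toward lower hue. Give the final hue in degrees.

split-comp 35° ↑ +215°: 265 + 215 = 480 → 480 − 360 = 120°
triadic ↓ −120°: 120 − 120 = 0°
square ↑ +90°: 0 + 90 = 90°
complement +180°: 90 + 180 = 270°
analog 47° ↓ −47°: 270 − 47 = 223°

223°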